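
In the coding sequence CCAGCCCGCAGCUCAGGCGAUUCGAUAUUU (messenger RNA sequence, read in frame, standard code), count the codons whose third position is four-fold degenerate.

Codon 1 CCA (Pro): third position 4-fold.
Codon 2 GCC (Ala): third position 4-fold.
Codon 3 CGC (Arg): third position 4-fold.
Codon 4 AGC (Ser): third position 2-fold.
Codon 5 UCA (Ser): third position 4-fold.
Codon 6 GGC (Gly): third position 4-fold.
Codon 7 GAU (Asp): third position 2-fold.
Codon 8 UCG (Ser): third position 4-fold.
Codon 9 AUA (Ile): third position 3-fold.
Codon 10 UUU (Phe): third position 2-fold.
Four-fold degenerate third positions: 6.

6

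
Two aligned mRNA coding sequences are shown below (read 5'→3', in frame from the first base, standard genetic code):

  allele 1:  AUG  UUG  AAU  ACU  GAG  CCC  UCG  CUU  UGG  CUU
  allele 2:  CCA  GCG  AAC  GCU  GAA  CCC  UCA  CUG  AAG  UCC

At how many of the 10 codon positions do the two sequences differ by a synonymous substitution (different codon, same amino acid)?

Codon 1: AUG Met / CCA Pro — nonsynonymous.
Codon 2: UUG Leu / GCG Ala — nonsynonymous.
Codon 3: AAU Asn / AAC Asn — synonymous.
Codon 4: ACU Thr / GCU Ala — nonsynonymous.
Codon 5: GAG Glu / GAA Glu — synonymous.
Codon 6: CCC Pro / CCC Pro — identical.
Codon 7: UCG Ser / UCA Ser — synonymous.
Codon 8: CUU Leu / CUG Leu — synonymous.
Codon 9: UGG Trp / AAG Lys — nonsynonymous.
Codon 10: CUU Leu / UCC Ser — nonsynonymous.
Synonymous differences: 4.

4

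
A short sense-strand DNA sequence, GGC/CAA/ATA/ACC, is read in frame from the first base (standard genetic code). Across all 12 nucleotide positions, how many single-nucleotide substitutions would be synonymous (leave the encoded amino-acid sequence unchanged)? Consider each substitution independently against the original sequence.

Codon 1 (GGC, Gly): 3 synonymous substitutions.
Codon 2 (CAA, Gln): 1 synonymous substitution.
Codon 3 (ATA, Ile): 2 synonymous substitutions.
Codon 4 (ACC, Thr): 3 synonymous substitutions.
Total: 3 + 1 + 2 + 3 = 9.

9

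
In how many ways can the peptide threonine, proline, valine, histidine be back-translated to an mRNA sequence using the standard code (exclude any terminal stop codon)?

Thr: 4 codons.
Pro: 4 codons.
Val: 4 codons.
His: 2 codons.
4 × 4 × 4 × 2 = 128.

128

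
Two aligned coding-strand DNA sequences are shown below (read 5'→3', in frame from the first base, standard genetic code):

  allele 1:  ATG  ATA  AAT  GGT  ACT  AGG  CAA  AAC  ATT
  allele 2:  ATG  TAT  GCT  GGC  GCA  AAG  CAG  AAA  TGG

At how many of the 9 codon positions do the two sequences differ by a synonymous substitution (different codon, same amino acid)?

2

Codon 1: ATG Met / ATG Met — identical.
Codon 2: ATA Ile / TAT Tyr — nonsynonymous.
Codon 3: AAT Asn / GCT Ala — nonsynonymous.
Codon 4: GGT Gly / GGC Gly — synonymous.
Codon 5: ACT Thr / GCA Ala — nonsynonymous.
Codon 6: AGG Arg / AAG Lys — nonsynonymous.
Codon 7: CAA Gln / CAG Gln — synonymous.
Codon 8: AAC Asn / AAA Lys — nonsynonymous.
Codon 9: ATT Ile / TGG Trp — nonsynonymous.
Synonymous differences: 2.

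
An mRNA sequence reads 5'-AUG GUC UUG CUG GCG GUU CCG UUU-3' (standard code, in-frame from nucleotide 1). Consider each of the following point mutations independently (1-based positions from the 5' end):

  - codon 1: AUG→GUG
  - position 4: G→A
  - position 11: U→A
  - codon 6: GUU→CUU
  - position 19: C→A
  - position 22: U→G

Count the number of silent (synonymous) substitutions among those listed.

0

Codon 1: AUG (Met) → GUG (Val) — missense.
Codon 2: GUC (Val) → AUC (Ile) — missense.
Codon 4: CUG (Leu) → CAG (Gln) — missense.
Codon 6: GUU (Val) → CUU (Leu) — missense.
Codon 7: CCG (Pro) → ACG (Thr) — missense.
Codon 8: UUU (Phe) → GUU (Val) — missense.
Synonymous: 0 of 6.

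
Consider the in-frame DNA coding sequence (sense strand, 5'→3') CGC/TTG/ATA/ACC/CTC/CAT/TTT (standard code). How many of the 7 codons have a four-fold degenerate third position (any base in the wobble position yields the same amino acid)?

3

Codon 1 CGC (Arg): third position 4-fold.
Codon 2 TTG (Leu): third position 2-fold.
Codon 3 ATA (Ile): third position 3-fold.
Codon 4 ACC (Thr): third position 4-fold.
Codon 5 CTC (Leu): third position 4-fold.
Codon 6 CAT (His): third position 2-fold.
Codon 7 TTT (Phe): third position 2-fold.
Four-fold degenerate third positions: 3.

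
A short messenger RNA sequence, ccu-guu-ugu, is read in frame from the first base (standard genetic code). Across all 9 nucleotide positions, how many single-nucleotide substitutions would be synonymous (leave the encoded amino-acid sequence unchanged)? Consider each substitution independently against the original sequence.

Codon 1 (CCU, Pro): 3 synonymous substitutions.
Codon 2 (GUU, Val): 3 synonymous substitutions.
Codon 3 (UGU, Cys): 1 synonymous substitution.
Total: 3 + 3 + 1 = 7.

7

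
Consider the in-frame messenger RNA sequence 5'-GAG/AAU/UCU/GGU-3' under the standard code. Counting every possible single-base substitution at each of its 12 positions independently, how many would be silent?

8

Codon 1 (GAG, Glu): 1 synonymous substitution.
Codon 2 (AAU, Asn): 1 synonymous substitution.
Codon 3 (UCU, Ser): 3 synonymous substitutions.
Codon 4 (GGU, Gly): 3 synonymous substitutions.
Total: 1 + 1 + 3 + 3 = 8.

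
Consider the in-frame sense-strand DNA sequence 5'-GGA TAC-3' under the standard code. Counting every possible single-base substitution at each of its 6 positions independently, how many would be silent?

4

Codon 1 (GGA, Gly): 3 synonymous substitutions.
Codon 2 (TAC, Tyr): 1 synonymous substitution.
Total: 3 + 1 = 4.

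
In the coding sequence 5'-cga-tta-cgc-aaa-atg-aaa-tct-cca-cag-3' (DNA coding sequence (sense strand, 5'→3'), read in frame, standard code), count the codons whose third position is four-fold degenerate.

Codon 1 CGA (Arg): third position 4-fold.
Codon 2 TTA (Leu): third position 2-fold.
Codon 3 CGC (Arg): third position 4-fold.
Codon 4 AAA (Lys): third position 2-fold.
Codon 5 ATG (Met): third position 1-fold.
Codon 6 AAA (Lys): third position 2-fold.
Codon 7 TCT (Ser): third position 4-fold.
Codon 8 CCA (Pro): third position 4-fold.
Codon 9 CAG (Gln): third position 2-fold.
Four-fold degenerate third positions: 4.

4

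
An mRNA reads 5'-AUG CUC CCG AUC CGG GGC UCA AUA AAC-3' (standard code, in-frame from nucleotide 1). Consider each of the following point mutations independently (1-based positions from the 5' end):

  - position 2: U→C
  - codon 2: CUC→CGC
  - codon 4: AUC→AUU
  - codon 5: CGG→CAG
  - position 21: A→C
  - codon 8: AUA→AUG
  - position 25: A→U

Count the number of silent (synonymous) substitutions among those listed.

Codon 1: AUG (Met) → ACG (Thr) — missense.
Codon 2: CUC (Leu) → CGC (Arg) — missense.
Codon 4: AUC (Ile) → AUU (Ile) — synonymous.
Codon 5: CGG (Arg) → CAG (Gln) — missense.
Codon 7: UCA (Ser) → UCC (Ser) — synonymous.
Codon 8: AUA (Ile) → AUG (Met) — missense.
Codon 9: AAC (Asn) → UAC (Tyr) — missense.
Synonymous: 2 of 7.

2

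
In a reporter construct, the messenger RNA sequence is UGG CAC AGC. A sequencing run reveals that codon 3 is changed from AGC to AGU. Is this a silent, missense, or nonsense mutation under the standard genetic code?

Position 9 falls in codon 3: AGC → Ser.
After the substitution the codon is AGU → Ser.
Both encode Ser, so the change is synonymous.

silent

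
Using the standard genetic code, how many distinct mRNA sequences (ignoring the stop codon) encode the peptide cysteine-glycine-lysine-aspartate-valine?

128

Cys: 2 codons.
Gly: 4 codons.
Lys: 2 codons.
Asp: 2 codons.
Val: 4 codons.
2 × 4 × 2 × 2 × 4 = 128.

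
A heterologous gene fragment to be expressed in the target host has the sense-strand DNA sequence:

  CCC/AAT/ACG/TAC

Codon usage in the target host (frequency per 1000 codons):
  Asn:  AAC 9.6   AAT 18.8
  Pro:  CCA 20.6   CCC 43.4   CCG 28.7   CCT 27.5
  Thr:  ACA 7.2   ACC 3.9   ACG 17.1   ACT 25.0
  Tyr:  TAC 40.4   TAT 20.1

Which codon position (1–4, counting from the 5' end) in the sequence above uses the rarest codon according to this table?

3

Codon 1 CCC (Pro): 43.4 per 1000.
Codon 2 AAT (Asn): 18.8 per 1000.
Codon 3 ACG (Thr): 17.1 per 1000.
Codon 4 TAC (Tyr): 40.4 per 1000.
Lowest frequency is 17.1 at codon 3.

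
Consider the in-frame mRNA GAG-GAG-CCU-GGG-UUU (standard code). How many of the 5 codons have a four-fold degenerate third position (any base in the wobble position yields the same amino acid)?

Codon 1 GAG (Glu): third position 2-fold.
Codon 2 GAG (Glu): third position 2-fold.
Codon 3 CCU (Pro): third position 4-fold.
Codon 4 GGG (Gly): third position 4-fold.
Codon 5 UUU (Phe): third position 2-fold.
Four-fold degenerate third positions: 2.

2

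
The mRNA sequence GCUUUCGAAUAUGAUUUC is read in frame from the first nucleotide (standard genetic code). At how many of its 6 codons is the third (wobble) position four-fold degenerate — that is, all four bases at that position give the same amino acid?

1

Codon 1 GCU (Ala): third position 4-fold.
Codon 2 UUC (Phe): third position 2-fold.
Codon 3 GAA (Glu): third position 2-fold.
Codon 4 UAU (Tyr): third position 2-fold.
Codon 5 GAU (Asp): third position 2-fold.
Codon 6 UUC (Phe): third position 2-fold.
Four-fold degenerate third positions: 1.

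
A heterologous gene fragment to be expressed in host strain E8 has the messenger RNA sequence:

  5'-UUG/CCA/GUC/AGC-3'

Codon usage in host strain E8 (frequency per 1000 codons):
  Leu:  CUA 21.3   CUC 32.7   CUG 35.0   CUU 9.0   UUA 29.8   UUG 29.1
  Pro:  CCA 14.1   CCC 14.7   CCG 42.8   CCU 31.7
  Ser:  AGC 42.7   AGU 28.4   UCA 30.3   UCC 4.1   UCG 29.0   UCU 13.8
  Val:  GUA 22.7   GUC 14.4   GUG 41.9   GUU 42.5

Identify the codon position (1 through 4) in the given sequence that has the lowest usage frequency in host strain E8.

2

Codon 1 UUG (Leu): 29.1 per 1000.
Codon 2 CCA (Pro): 14.1 per 1000.
Codon 3 GUC (Val): 14.4 per 1000.
Codon 4 AGC (Ser): 42.7 per 1000.
Lowest frequency is 14.1 at codon 2.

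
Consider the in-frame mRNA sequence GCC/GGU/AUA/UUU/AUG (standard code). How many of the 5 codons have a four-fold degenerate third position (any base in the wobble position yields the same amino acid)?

2

Codon 1 GCC (Ala): third position 4-fold.
Codon 2 GGU (Gly): third position 4-fold.
Codon 3 AUA (Ile): third position 3-fold.
Codon 4 UUU (Phe): third position 2-fold.
Codon 5 AUG (Met): third position 1-fold.
Four-fold degenerate third positions: 2.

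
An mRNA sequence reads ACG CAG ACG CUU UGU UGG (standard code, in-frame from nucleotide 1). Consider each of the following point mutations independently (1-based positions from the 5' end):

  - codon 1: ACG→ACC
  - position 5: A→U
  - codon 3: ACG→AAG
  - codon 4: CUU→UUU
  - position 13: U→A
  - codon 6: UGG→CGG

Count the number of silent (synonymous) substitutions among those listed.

1

Codon 1: ACG (Thr) → ACC (Thr) — synonymous.
Codon 2: CAG (Gln) → CUG (Leu) — missense.
Codon 3: ACG (Thr) → AAG (Lys) — missense.
Codon 4: CUU (Leu) → UUU (Phe) — missense.
Codon 5: UGU (Cys) → AGU (Ser) — missense.
Codon 6: UGG (Trp) → CGG (Arg) — missense.
Synonymous: 1 of 6.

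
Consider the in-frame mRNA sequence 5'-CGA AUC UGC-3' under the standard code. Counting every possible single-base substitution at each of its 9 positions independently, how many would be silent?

Codon 1 (CGA, Arg): 4 synonymous substitutions.
Codon 2 (AUC, Ile): 2 synonymous substitutions.
Codon 3 (UGC, Cys): 1 synonymous substitution.
Total: 4 + 2 + 1 = 7.

7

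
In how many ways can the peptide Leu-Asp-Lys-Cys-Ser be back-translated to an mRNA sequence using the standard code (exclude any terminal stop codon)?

288

Leu: 6 codons.
Asp: 2 codons.
Lys: 2 codons.
Cys: 2 codons.
Ser: 6 codons.
6 × 2 × 2 × 2 × 6 = 288.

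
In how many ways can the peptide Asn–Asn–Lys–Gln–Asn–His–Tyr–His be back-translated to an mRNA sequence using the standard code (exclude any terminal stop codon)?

Asn: 2 codons.
Asn: 2 codons.
Lys: 2 codons.
Gln: 2 codons.
Asn: 2 codons.
His: 2 codons.
Tyr: 2 codons.
His: 2 codons.
2 × 2 × 2 × 2 × 2 × 2 × 2 × 2 = 256.

256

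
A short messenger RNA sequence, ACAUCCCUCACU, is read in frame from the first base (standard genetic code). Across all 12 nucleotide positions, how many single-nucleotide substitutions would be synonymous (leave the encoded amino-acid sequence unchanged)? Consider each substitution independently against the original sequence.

12

Codon 1 (ACA, Thr): 3 synonymous substitutions.
Codon 2 (UCC, Ser): 3 synonymous substitutions.
Codon 3 (CUC, Leu): 3 synonymous substitutions.
Codon 4 (ACU, Thr): 3 synonymous substitutions.
Total: 3 + 3 + 3 + 3 = 12.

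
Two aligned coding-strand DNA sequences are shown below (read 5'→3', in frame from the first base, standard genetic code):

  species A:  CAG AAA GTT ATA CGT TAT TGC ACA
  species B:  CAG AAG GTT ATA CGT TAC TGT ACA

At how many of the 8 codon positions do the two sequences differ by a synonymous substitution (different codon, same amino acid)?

Codon 1: CAG Gln / CAG Gln — identical.
Codon 2: AAA Lys / AAG Lys — synonymous.
Codon 3: GTT Val / GTT Val — identical.
Codon 4: ATA Ile / ATA Ile — identical.
Codon 5: CGT Arg / CGT Arg — identical.
Codon 6: TAT Tyr / TAC Tyr — synonymous.
Codon 7: TGC Cys / TGT Cys — synonymous.
Codon 8: ACA Thr / ACA Thr — identical.
Synonymous differences: 3.

3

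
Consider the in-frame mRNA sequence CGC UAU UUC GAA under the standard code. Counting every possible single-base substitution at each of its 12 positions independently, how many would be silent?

Codon 1 (CGC, Arg): 3 synonymous substitutions.
Codon 2 (UAU, Tyr): 1 synonymous substitution.
Codon 3 (UUC, Phe): 1 synonymous substitution.
Codon 4 (GAA, Glu): 1 synonymous substitution.
Total: 3 + 1 + 1 + 1 = 6.

6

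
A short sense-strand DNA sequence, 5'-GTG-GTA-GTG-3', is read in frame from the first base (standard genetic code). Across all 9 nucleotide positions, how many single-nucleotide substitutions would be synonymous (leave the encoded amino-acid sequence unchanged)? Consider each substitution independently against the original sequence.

9

Codon 1 (GTG, Val): 3 synonymous substitutions.
Codon 2 (GTA, Val): 3 synonymous substitutions.
Codon 3 (GTG, Val): 3 synonymous substitutions.
Total: 3 + 3 + 3 = 9.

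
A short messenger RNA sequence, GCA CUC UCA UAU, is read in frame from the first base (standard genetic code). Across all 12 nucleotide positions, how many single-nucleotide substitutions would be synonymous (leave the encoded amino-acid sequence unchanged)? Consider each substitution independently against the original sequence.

Codon 1 (GCA, Ala): 3 synonymous substitutions.
Codon 2 (CUC, Leu): 3 synonymous substitutions.
Codon 3 (UCA, Ser): 3 synonymous substitutions.
Codon 4 (UAU, Tyr): 1 synonymous substitution.
Total: 3 + 3 + 3 + 1 = 10.

10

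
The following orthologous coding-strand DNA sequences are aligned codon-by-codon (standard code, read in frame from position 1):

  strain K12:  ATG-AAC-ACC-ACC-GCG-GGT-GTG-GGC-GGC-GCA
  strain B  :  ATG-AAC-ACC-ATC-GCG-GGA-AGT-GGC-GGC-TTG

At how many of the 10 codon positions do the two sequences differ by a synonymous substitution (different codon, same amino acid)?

1

Codon 1: ATG Met / ATG Met — identical.
Codon 2: AAC Asn / AAC Asn — identical.
Codon 3: ACC Thr / ACC Thr — identical.
Codon 4: ACC Thr / ATC Ile — nonsynonymous.
Codon 5: GCG Ala / GCG Ala — identical.
Codon 6: GGT Gly / GGA Gly — synonymous.
Codon 7: GTG Val / AGT Ser — nonsynonymous.
Codon 8: GGC Gly / GGC Gly — identical.
Codon 9: GGC Gly / GGC Gly — identical.
Codon 10: GCA Ala / TTG Leu — nonsynonymous.
Synonymous differences: 1.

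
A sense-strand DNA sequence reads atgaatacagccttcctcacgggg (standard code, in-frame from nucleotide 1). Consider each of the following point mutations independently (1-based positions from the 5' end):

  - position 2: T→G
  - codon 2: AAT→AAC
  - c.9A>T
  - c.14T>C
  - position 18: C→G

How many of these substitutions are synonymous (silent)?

Codon 1: ATG (Met) → AGG (Arg) — missense.
Codon 2: AAT (Asn) → AAC (Asn) — synonymous.
Codon 3: ACA (Thr) → ACT (Thr) — synonymous.
Codon 5: TTC (Phe) → TCC (Ser) — missense.
Codon 6: CTC (Leu) → CTG (Leu) — synonymous.
Synonymous: 3 of 5.

3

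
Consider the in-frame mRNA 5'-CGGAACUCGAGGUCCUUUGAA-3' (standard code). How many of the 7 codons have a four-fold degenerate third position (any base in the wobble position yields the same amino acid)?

3

Codon 1 CGG (Arg): third position 4-fold.
Codon 2 AAC (Asn): third position 2-fold.
Codon 3 UCG (Ser): third position 4-fold.
Codon 4 AGG (Arg): third position 2-fold.
Codon 5 UCC (Ser): third position 4-fold.
Codon 6 UUU (Phe): third position 2-fold.
Codon 7 GAA (Glu): third position 2-fold.
Four-fold degenerate third positions: 3.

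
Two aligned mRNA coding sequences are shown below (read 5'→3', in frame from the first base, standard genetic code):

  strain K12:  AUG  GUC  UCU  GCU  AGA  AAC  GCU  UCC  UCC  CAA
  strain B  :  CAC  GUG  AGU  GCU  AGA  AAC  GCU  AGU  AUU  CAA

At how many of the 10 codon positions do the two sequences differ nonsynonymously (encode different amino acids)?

Codon 1: AUG Met / CAC His — nonsynonymous.
Codon 2: GUC Val / GUG Val — synonymous.
Codon 3: UCU Ser / AGU Ser — synonymous.
Codon 4: GCU Ala / GCU Ala — identical.
Codon 5: AGA Arg / AGA Arg — identical.
Codon 6: AAC Asn / AAC Asn — identical.
Codon 7: GCU Ala / GCU Ala — identical.
Codon 8: UCC Ser / AGU Ser — synonymous.
Codon 9: UCC Ser / AUU Ile — nonsynonymous.
Codon 10: CAA Gln / CAA Gln — identical.
Nonsynonymous differences: 2.

2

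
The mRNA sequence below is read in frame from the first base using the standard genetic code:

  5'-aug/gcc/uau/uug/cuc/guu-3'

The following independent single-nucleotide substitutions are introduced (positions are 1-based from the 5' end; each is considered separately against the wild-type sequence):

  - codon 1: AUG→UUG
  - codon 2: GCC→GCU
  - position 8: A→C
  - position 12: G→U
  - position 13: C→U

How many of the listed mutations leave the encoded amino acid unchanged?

1

Codon 1: AUG (Met) → UUG (Leu) — missense.
Codon 2: GCC (Ala) → GCU (Ala) — synonymous.
Codon 3: UAU (Tyr) → UCU (Ser) — missense.
Codon 4: UUG (Leu) → UUU (Phe) — missense.
Codon 5: CUC (Leu) → UUC (Phe) — missense.
Synonymous: 1 of 5.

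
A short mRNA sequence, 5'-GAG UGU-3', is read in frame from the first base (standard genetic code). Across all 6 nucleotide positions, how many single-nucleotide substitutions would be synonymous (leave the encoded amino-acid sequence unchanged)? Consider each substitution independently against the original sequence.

2

Codon 1 (GAG, Glu): 1 synonymous substitution.
Codon 2 (UGU, Cys): 1 synonymous substitution.
Total: 1 + 1 = 2.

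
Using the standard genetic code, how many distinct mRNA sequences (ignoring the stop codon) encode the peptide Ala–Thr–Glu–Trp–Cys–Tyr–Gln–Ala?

Ala: 4 codons.
Thr: 4 codons.
Glu: 2 codons.
Trp: 1 codon.
Cys: 2 codons.
Tyr: 2 codons.
Gln: 2 codons.
Ala: 4 codons.
4 × 4 × 2 × 1 × 2 × 2 × 2 × 4 = 1024.

1024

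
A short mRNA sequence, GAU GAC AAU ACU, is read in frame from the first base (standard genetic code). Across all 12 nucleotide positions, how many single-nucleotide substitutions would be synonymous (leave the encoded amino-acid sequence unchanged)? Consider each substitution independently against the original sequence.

Codon 1 (GAU, Asp): 1 synonymous substitution.
Codon 2 (GAC, Asp): 1 synonymous substitution.
Codon 3 (AAU, Asn): 1 synonymous substitution.
Codon 4 (ACU, Thr): 3 synonymous substitutions.
Total: 1 + 1 + 1 + 3 = 6.

6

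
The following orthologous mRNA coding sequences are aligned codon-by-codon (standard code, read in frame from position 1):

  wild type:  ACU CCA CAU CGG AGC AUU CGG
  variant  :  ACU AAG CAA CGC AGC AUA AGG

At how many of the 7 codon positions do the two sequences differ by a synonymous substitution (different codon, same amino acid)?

3

Codon 1: ACU Thr / ACU Thr — identical.
Codon 2: CCA Pro / AAG Lys — nonsynonymous.
Codon 3: CAU His / CAA Gln — nonsynonymous.
Codon 4: CGG Arg / CGC Arg — synonymous.
Codon 5: AGC Ser / AGC Ser — identical.
Codon 6: AUU Ile / AUA Ile — synonymous.
Codon 7: CGG Arg / AGG Arg — synonymous.
Synonymous differences: 3.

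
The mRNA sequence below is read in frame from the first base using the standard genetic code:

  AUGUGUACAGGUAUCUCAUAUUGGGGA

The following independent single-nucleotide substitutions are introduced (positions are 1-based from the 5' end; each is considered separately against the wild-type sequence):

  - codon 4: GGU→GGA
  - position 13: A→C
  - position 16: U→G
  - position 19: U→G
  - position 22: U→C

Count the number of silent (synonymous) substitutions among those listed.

1

Codon 4: GGU (Gly) → GGA (Gly) — synonymous.
Codon 5: AUC (Ile) → CUC (Leu) — missense.
Codon 6: UCA (Ser) → GCA (Ala) — missense.
Codon 7: UAU (Tyr) → GAU (Asp) — missense.
Codon 8: UGG (Trp) → CGG (Arg) — missense.
Synonymous: 1 of 5.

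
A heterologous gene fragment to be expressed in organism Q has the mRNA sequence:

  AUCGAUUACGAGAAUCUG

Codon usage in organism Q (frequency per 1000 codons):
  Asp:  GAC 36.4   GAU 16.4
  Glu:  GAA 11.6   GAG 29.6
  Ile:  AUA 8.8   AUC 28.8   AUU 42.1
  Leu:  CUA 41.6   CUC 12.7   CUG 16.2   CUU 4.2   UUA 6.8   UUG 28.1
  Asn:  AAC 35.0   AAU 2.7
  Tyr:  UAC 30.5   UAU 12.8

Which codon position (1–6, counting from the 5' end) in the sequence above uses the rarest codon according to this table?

Codon 1 AUC (Ile): 28.8 per 1000.
Codon 2 GAU (Asp): 16.4 per 1000.
Codon 3 UAC (Tyr): 30.5 per 1000.
Codon 4 GAG (Glu): 29.6 per 1000.
Codon 5 AAU (Asn): 2.7 per 1000.
Codon 6 CUG (Leu): 16.2 per 1000.
Lowest frequency is 2.7 at codon 5.

5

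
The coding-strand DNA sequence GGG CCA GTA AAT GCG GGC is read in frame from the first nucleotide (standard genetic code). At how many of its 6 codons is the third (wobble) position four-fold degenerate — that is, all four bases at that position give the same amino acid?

Codon 1 GGG (Gly): third position 4-fold.
Codon 2 CCA (Pro): third position 4-fold.
Codon 3 GTA (Val): third position 4-fold.
Codon 4 AAT (Asn): third position 2-fold.
Codon 5 GCG (Ala): third position 4-fold.
Codon 6 GGC (Gly): third position 4-fold.
Four-fold degenerate third positions: 5.

5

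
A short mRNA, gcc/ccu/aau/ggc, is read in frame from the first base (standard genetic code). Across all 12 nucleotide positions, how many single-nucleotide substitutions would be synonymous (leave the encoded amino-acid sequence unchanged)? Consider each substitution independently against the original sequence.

10

Codon 1 (GCC, Ala): 3 synonymous substitutions.
Codon 2 (CCU, Pro): 3 synonymous substitutions.
Codon 3 (AAU, Asn): 1 synonymous substitution.
Codon 4 (GGC, Gly): 3 synonymous substitutions.
Total: 3 + 3 + 1 + 3 = 10.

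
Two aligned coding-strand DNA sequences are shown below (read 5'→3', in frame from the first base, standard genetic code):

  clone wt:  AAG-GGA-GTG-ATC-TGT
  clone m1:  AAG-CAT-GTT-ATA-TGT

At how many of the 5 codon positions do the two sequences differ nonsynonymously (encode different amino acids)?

1

Codon 1: AAG Lys / AAG Lys — identical.
Codon 2: GGA Gly / CAT His — nonsynonymous.
Codon 3: GTG Val / GTT Val — synonymous.
Codon 4: ATC Ile / ATA Ile — synonymous.
Codon 5: TGT Cys / TGT Cys — identical.
Nonsynonymous differences: 1.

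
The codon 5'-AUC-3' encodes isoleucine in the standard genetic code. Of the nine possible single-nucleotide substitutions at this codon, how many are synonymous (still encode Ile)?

Position 1: none → 0 synonymous.
Position 2: none → 0 synonymous.
Position 3: AUU, AUA → 2 synonymous.
Total: 0 + 0 + 2 = 2.

2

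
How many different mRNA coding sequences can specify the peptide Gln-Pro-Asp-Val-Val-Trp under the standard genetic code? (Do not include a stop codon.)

Gln: 2 codons.
Pro: 4 codons.
Asp: 2 codons.
Val: 4 codons.
Val: 4 codons.
Trp: 1 codon.
2 × 4 × 2 × 4 × 4 × 1 = 256.

256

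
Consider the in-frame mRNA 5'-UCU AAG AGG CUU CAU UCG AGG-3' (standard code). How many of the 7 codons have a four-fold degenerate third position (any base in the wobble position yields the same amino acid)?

3

Codon 1 UCU (Ser): third position 4-fold.
Codon 2 AAG (Lys): third position 2-fold.
Codon 3 AGG (Arg): third position 2-fold.
Codon 4 CUU (Leu): third position 4-fold.
Codon 5 CAU (His): third position 2-fold.
Codon 6 UCG (Ser): third position 4-fold.
Codon 7 AGG (Arg): third position 2-fold.
Four-fold degenerate third positions: 3.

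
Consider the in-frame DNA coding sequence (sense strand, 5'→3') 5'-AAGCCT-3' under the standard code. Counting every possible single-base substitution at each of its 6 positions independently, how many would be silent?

Codon 1 (AAG, Lys): 1 synonymous substitution.
Codon 2 (CCT, Pro): 3 synonymous substitutions.
Total: 1 + 3 = 4.

4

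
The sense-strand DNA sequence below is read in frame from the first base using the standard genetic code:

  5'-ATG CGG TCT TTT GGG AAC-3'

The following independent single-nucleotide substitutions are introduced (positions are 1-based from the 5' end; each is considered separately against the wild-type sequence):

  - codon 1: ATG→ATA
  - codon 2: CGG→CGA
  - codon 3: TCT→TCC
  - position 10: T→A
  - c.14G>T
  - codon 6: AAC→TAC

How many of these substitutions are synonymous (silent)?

2

Codon 1: ATG (Met) → ATA (Ile) — missense.
Codon 2: CGG (Arg) → CGA (Arg) — synonymous.
Codon 3: TCT (Ser) → TCC (Ser) — synonymous.
Codon 4: TTT (Phe) → ATT (Ile) — missense.
Codon 5: GGG (Gly) → GTG (Val) — missense.
Codon 6: AAC (Asn) → TAC (Tyr) — missense.
Synonymous: 2 of 6.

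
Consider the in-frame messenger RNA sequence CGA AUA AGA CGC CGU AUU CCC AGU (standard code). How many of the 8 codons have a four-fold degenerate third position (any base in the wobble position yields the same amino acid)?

Codon 1 CGA (Arg): third position 4-fold.
Codon 2 AUA (Ile): third position 3-fold.
Codon 3 AGA (Arg): third position 2-fold.
Codon 4 CGC (Arg): third position 4-fold.
Codon 5 CGU (Arg): third position 4-fold.
Codon 6 AUU (Ile): third position 3-fold.
Codon 7 CCC (Pro): third position 4-fold.
Codon 8 AGU (Ser): third position 2-fold.
Four-fold degenerate third positions: 4.

4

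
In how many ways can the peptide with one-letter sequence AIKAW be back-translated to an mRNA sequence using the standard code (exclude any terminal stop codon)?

96

Ala: 4 codons.
Ile: 3 codons.
Lys: 2 codons.
Ala: 4 codons.
Trp: 1 codon.
4 × 3 × 2 × 4 × 1 = 96.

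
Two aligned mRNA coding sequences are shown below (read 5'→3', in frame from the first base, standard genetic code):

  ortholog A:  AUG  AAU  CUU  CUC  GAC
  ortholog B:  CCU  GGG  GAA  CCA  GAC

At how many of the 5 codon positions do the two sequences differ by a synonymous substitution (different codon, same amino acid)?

0

Codon 1: AUG Met / CCU Pro — nonsynonymous.
Codon 2: AAU Asn / GGG Gly — nonsynonymous.
Codon 3: CUU Leu / GAA Glu — nonsynonymous.
Codon 4: CUC Leu / CCA Pro — nonsynonymous.
Codon 5: GAC Asp / GAC Asp — identical.
Synonymous differences: 0.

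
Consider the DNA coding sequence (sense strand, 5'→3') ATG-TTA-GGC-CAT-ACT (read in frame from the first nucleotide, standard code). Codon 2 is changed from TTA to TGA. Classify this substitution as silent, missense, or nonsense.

Position 5 falls in codon 2: TTA → Leu.
After the substitution the codon is TGA → Stop.
The new codon is a stop codon, so this is a nonsense mutation.

nonsense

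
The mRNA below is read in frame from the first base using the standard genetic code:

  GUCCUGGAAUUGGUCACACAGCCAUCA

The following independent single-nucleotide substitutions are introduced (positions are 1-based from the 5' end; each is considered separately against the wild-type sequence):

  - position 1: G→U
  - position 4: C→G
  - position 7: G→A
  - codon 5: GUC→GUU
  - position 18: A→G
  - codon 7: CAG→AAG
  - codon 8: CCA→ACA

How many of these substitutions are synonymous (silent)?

2

Codon 1: GUC (Val) → UUC (Phe) — missense.
Codon 2: CUG (Leu) → GUG (Val) — missense.
Codon 3: GAA (Glu) → AAA (Lys) — missense.
Codon 5: GUC (Val) → GUU (Val) — synonymous.
Codon 6: ACA (Thr) → ACG (Thr) — synonymous.
Codon 7: CAG (Gln) → AAG (Lys) — missense.
Codon 8: CCA (Pro) → ACA (Thr) — missense.
Synonymous: 2 of 7.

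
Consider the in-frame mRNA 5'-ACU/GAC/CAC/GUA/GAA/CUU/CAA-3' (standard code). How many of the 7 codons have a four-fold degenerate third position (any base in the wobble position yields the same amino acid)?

3

Codon 1 ACU (Thr): third position 4-fold.
Codon 2 GAC (Asp): third position 2-fold.
Codon 3 CAC (His): third position 2-fold.
Codon 4 GUA (Val): third position 4-fold.
Codon 5 GAA (Glu): third position 2-fold.
Codon 6 CUU (Leu): third position 4-fold.
Codon 7 CAA (Gln): third position 2-fold.
Four-fold degenerate third positions: 3.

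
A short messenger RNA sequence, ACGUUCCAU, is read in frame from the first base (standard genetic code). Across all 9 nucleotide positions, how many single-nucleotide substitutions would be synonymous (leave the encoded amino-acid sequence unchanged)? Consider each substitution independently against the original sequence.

5

Codon 1 (ACG, Thr): 3 synonymous substitutions.
Codon 2 (UUC, Phe): 1 synonymous substitution.
Codon 3 (CAU, His): 1 synonymous substitution.
Total: 3 + 1 + 1 = 5.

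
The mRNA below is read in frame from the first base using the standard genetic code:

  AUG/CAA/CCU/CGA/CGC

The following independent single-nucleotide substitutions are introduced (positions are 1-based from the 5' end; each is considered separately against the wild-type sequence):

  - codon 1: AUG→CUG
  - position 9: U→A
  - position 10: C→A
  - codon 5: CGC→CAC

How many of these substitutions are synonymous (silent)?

2

Codon 1: AUG (Met) → CUG (Leu) — missense.
Codon 3: CCU (Pro) → CCA (Pro) — synonymous.
Codon 4: CGA (Arg) → AGA (Arg) — synonymous.
Codon 5: CGC (Arg) → CAC (His) — missense.
Synonymous: 2 of 4.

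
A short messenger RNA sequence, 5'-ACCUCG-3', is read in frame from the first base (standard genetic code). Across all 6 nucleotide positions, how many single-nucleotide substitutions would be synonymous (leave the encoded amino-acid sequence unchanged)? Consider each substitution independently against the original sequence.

6

Codon 1 (ACC, Thr): 3 synonymous substitutions.
Codon 2 (UCG, Ser): 3 synonymous substitutions.
Total: 3 + 3 = 6.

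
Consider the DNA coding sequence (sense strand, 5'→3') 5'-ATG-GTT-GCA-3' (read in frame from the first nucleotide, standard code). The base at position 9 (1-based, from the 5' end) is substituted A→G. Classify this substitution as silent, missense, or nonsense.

silent

Position 9 falls in codon 3: GCA → Ala.
After the substitution the codon is GCG → Ala.
Both encode Ala, so the change is synonymous.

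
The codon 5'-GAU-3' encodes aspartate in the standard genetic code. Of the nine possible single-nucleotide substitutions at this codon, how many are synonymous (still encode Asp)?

1

Position 1: none → 0 synonymous.
Position 2: none → 0 synonymous.
Position 3: GAC → 1 synonymous.
Total: 0 + 0 + 1 = 1.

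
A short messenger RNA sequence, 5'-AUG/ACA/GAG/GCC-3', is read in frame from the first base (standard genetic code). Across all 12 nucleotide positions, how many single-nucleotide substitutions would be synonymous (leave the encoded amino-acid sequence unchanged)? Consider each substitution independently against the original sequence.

Codon 1 (AUG, Met): 0 synonymous substitutions.
Codon 2 (ACA, Thr): 3 synonymous substitutions.
Codon 3 (GAG, Glu): 1 synonymous substitution.
Codon 4 (GCC, Ala): 3 synonymous substitutions.
Total: 0 + 3 + 1 + 3 = 7.

7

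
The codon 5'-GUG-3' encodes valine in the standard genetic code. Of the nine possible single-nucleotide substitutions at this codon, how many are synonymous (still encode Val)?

3

Position 1: none → 0 synonymous.
Position 2: none → 0 synonymous.
Position 3: GUU, GUC, GUA → 3 synonymous.
Total: 0 + 0 + 3 = 3.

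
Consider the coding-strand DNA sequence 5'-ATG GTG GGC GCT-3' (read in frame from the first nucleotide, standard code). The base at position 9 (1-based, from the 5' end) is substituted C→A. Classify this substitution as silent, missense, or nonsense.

Position 9 falls in codon 3: GGC → Gly.
After the substitution the codon is GGA → Gly.
Both encode Gly, so the change is synonymous.

silent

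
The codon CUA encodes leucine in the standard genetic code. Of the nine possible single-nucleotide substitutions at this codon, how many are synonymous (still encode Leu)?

Position 1: UUA → 1 synonymous.
Position 2: none → 0 synonymous.
Position 3: CUU, CUC, CUG → 3 synonymous.
Total: 1 + 0 + 3 = 4.

4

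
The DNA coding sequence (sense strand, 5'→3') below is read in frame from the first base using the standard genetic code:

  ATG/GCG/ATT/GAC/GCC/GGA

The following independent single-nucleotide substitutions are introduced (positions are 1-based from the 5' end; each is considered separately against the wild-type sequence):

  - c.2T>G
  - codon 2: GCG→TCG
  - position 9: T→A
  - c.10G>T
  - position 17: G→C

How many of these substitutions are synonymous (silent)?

Codon 1: ATG (Met) → AGG (Arg) — missense.
Codon 2: GCG (Ala) → TCG (Ser) — missense.
Codon 3: ATT (Ile) → ATA (Ile) — synonymous.
Codon 4: GAC (Asp) → TAC (Tyr) — missense.
Codon 6: GGA (Gly) → GCA (Ala) — missense.
Synonymous: 1 of 5.

1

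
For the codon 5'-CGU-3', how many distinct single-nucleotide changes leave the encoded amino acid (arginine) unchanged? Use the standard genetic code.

3

Position 1: none → 0 synonymous.
Position 2: none → 0 synonymous.
Position 3: CGC, CGA, CGG → 3 synonymous.
Total: 0 + 0 + 3 = 3.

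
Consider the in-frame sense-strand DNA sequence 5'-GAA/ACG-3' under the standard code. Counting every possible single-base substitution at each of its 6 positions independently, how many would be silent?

4

Codon 1 (GAA, Glu): 1 synonymous substitution.
Codon 2 (ACG, Thr): 3 synonymous substitutions.
Total: 1 + 3 = 4.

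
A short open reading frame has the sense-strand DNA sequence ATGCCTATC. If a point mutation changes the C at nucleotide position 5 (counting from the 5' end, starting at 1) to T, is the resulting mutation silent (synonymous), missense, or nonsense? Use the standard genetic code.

missense

Position 5 falls in codon 2: CCT → Pro.
After the substitution the codon is CTT → Leu.
Pro ≠ Leu, so this is a missense mutation.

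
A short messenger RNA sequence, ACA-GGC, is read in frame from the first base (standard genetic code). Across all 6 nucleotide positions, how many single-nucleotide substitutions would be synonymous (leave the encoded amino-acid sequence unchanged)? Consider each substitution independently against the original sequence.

Codon 1 (ACA, Thr): 3 synonymous substitutions.
Codon 2 (GGC, Gly): 3 synonymous substitutions.
Total: 3 + 3 = 6.

6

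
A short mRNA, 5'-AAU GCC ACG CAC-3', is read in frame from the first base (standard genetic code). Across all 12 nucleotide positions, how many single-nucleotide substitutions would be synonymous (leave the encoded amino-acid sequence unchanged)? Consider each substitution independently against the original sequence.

Codon 1 (AAU, Asn): 1 synonymous substitution.
Codon 2 (GCC, Ala): 3 synonymous substitutions.
Codon 3 (ACG, Thr): 3 synonymous substitutions.
Codon 4 (CAC, His): 1 synonymous substitution.
Total: 1 + 3 + 3 + 1 = 8.

8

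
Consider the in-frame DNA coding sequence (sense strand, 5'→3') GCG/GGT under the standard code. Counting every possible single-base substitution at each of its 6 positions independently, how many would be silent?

6

Codon 1 (GCG, Ala): 3 synonymous substitutions.
Codon 2 (GGT, Gly): 3 synonymous substitutions.
Total: 3 + 3 = 6.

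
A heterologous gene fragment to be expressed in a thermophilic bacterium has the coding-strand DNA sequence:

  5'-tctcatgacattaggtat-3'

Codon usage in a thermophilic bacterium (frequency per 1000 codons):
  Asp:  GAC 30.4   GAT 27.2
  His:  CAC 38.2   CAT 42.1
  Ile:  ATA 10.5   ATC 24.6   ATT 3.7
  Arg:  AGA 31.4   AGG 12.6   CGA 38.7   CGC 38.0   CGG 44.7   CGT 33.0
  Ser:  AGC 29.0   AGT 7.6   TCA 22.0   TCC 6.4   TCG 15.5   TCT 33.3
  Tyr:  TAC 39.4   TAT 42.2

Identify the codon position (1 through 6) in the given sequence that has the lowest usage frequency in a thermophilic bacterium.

4

Codon 1 TCT (Ser): 33.3 per 1000.
Codon 2 CAT (His): 42.1 per 1000.
Codon 3 GAC (Asp): 30.4 per 1000.
Codon 4 ATT (Ile): 3.7 per 1000.
Codon 5 AGG (Arg): 12.6 per 1000.
Codon 6 TAT (Tyr): 42.2 per 1000.
Lowest frequency is 3.7 at codon 4.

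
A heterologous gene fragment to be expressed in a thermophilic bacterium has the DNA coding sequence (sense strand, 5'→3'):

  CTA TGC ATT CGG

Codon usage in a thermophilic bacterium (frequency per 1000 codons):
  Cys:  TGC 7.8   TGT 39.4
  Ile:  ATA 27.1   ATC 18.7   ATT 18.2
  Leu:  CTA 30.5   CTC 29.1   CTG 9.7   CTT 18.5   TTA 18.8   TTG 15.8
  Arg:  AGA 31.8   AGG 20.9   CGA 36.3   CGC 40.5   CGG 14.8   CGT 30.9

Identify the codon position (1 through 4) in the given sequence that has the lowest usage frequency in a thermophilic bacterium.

Codon 1 CTA (Leu): 30.5 per 1000.
Codon 2 TGC (Cys): 7.8 per 1000.
Codon 3 ATT (Ile): 18.2 per 1000.
Codon 4 CGG (Arg): 14.8 per 1000.
Lowest frequency is 7.8 at codon 2.

2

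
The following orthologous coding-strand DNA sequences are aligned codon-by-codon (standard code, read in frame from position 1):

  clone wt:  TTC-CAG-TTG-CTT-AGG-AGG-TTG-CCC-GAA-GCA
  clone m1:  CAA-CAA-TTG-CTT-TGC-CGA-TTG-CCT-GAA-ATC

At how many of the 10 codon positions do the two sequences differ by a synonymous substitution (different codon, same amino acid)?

Codon 1: TTC Phe / CAA Gln — nonsynonymous.
Codon 2: CAG Gln / CAA Gln — synonymous.
Codon 3: TTG Leu / TTG Leu — identical.
Codon 4: CTT Leu / CTT Leu — identical.
Codon 5: AGG Arg / TGC Cys — nonsynonymous.
Codon 6: AGG Arg / CGA Arg — synonymous.
Codon 7: TTG Leu / TTG Leu — identical.
Codon 8: CCC Pro / CCT Pro — synonymous.
Codon 9: GAA Glu / GAA Glu — identical.
Codon 10: GCA Ala / ATC Ile — nonsynonymous.
Synonymous differences: 3.

3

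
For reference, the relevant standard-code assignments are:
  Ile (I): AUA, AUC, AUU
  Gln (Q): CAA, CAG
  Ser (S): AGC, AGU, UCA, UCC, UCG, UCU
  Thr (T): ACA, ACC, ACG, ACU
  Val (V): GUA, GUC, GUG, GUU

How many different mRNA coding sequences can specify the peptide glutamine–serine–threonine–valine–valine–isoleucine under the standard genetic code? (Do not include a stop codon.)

2304

Gln: 2 codons.
Ser: 6 codons.
Thr: 4 codons.
Val: 4 codons.
Val: 4 codons.
Ile: 3 codons.
2 × 6 × 4 × 4 × 4 × 3 = 2304.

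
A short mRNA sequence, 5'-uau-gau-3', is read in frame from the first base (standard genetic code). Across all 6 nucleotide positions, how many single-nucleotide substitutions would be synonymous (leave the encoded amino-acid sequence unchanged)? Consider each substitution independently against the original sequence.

Codon 1 (UAU, Tyr): 1 synonymous substitution.
Codon 2 (GAU, Asp): 1 synonymous substitution.
Total: 1 + 1 = 2.

2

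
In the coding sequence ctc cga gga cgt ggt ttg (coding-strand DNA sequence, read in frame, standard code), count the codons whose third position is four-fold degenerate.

5

Codon 1 CTC (Leu): third position 4-fold.
Codon 2 CGA (Arg): third position 4-fold.
Codon 3 GGA (Gly): third position 4-fold.
Codon 4 CGT (Arg): third position 4-fold.
Codon 5 GGT (Gly): third position 4-fold.
Codon 6 TTG (Leu): third position 2-fold.
Four-fold degenerate third positions: 5.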